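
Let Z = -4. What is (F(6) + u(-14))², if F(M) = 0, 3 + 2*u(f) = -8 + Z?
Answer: 225/4 ≈ 56.250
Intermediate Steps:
u(f) = -15/2 (u(f) = -3/2 + (-8 - 4)/2 = -3/2 + (½)*(-12) = -3/2 - 6 = -15/2)
(F(6) + u(-14))² = (0 - 15/2)² = (-15/2)² = 225/4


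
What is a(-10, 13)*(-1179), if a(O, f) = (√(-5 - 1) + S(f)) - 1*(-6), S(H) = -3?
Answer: -3537 - 1179*I*√6 ≈ -3537.0 - 2887.9*I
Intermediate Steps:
a(O, f) = 3 + I*√6 (a(O, f) = (√(-5 - 1) - 3) - 1*(-6) = (√(-6) - 3) + 6 = (I*√6 - 3) + 6 = (-3 + I*√6) + 6 = 3 + I*√6)
a(-10, 13)*(-1179) = (3 + I*√6)*(-1179) = -3537 - 1179*I*√6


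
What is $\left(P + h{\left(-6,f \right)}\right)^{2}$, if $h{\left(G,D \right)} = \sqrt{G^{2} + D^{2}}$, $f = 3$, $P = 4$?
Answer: $61 + 24 \sqrt{5} \approx 114.67$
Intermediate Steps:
$h{\left(G,D \right)} = \sqrt{D^{2} + G^{2}}$
$\left(P + h{\left(-6,f \right)}\right)^{2} = \left(4 + \sqrt{3^{2} + \left(-6\right)^{2}}\right)^{2} = \left(4 + \sqrt{9 + 36}\right)^{2} = \left(4 + \sqrt{45}\right)^{2} = \left(4 + 3 \sqrt{5}\right)^{2}$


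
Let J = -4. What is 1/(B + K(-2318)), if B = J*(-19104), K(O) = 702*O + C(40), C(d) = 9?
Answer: -1/1550811 ≈ -6.4482e-7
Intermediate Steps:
K(O) = 9 + 702*O (K(O) = 702*O + 9 = 9 + 702*O)
B = 76416 (B = -4*(-19104) = 76416)
1/(B + K(-2318)) = 1/(76416 + (9 + 702*(-2318))) = 1/(76416 + (9 - 1627236)) = 1/(76416 - 1627227) = 1/(-1550811) = -1/1550811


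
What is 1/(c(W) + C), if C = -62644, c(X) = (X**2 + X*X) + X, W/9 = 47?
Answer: 1/295637 ≈ 3.3825e-6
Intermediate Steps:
W = 423 (W = 9*47 = 423)
c(X) = X + 2*X**2 (c(X) = (X**2 + X**2) + X = 2*X**2 + X = X + 2*X**2)
1/(c(W) + C) = 1/(423*(1 + 2*423) - 62644) = 1/(423*(1 + 846) - 62644) = 1/(423*847 - 62644) = 1/(358281 - 62644) = 1/295637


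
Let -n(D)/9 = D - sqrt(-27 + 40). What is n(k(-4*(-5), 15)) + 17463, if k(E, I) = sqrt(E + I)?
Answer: 17463 - 9*sqrt(35) + 9*sqrt(13) ≈ 17442.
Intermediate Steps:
n(D) = -9*D + 9*sqrt(13) (n(D) = -9*(D - sqrt(-27 + 40)) = -9*(D - sqrt(13)) = -9*D + 9*sqrt(13))
n(k(-4*(-5), 15)) + 17463 = (-9*sqrt(-4*(-5) + 15) + 9*sqrt(13)) + 17463 = (-9*sqrt(20 + 15) + 9*sqrt(13)) + 17463 = (-9*sqrt(35) + 9*sqrt(13)) + 17463 = 17463 - 9*sqrt(35) + 9*sqrt(13)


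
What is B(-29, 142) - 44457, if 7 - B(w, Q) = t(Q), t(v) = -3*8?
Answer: -44426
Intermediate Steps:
t(v) = -24
B(w, Q) = 31 (B(w, Q) = 7 - 1*(-24) = 7 + 24 = 31)
B(-29, 142) - 44457 = 31 - 44457 = -44426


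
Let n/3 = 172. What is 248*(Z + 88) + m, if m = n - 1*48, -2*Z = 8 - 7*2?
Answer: 23036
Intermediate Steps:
n = 516 (n = 3*172 = 516)
Z = 3 (Z = -(8 - 7*2)/2 = -(8 - 14)/2 = -½*(-6) = 3)
m = 468 (m = 516 - 1*48 = 516 - 48 = 468)
248*(Z + 88) + m = 248*(3 + 88) + 468 = 248*91 + 468 = 22568 + 468 = 23036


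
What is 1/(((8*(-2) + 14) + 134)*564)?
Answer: 1/74448 ≈ 1.3432e-5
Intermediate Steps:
1/(((8*(-2) + 14) + 134)*564) = 1/(((-16 + 14) + 134)*564) = 1/((-2 + 134)*564) = 1/(132*564) = 1/74448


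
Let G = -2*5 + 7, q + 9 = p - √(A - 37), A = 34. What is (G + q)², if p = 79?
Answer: (67 - I*√3)² ≈ 4486.0 - 232.09*I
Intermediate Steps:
q = 70 - I*√3 (q = -9 + (79 - √(34 - 37)) = -9 + (79 - √(-3)) = -9 + (79 - I*√3) = 70 - I*√3 ≈ 70.0 - 1.732*I)
G = -3 (G = -10 + 7 = -3)
(G + q)² = (-3 + (70 - I*√3))² = (67 - I*√3)²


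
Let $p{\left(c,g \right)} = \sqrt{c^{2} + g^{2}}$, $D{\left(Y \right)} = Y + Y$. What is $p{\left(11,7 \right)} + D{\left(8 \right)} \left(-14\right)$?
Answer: $-224 + \sqrt{170} \approx -210.96$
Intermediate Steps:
$D{\left(Y \right)} = 2 Y$
$p{\left(11,7 \right)} + D{\left(8 \right)} \left(-14\right) = \sqrt{11^{2} + 7^{2}} + 2 \cdot 8 \left(-14\right) = \sqrt{121 + 49} + 16 \left(-14\right) = \sqrt{170} - 224 = -224 + \sqrt{170}$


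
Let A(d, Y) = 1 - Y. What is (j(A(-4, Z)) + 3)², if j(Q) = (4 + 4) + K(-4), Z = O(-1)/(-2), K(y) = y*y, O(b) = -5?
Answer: 729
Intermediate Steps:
K(y) = y²
Z = 5/2 (Z = -5/(-2) = -5*(-½) = 5/2 ≈ 2.5000)
j(Q) = 24 (j(Q) = (4 + 4) + (-4)² = 8 + 16 = 24)
(j(A(-4, Z)) + 3)² = (24 + 3)² = 27² = 729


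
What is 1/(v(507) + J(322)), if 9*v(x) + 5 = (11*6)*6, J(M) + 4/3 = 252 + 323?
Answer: 9/5554 ≈ 0.0016205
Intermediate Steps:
J(M) = 1721/3 (J(M) = -4/3 + (252 + 323) = -4/3 + 575 = 1721/3)
v(x) = 391/9 (v(x) = -5/9 + ((11*6)*6)/9 = -5/9 + (66*6)/9 = -5/9 + (1/9)*396 = -5/9 + 44 = 391/9)
1/(v(507) + J(322)) = 1/(391/9 + 1721/3) = 1/(5554/9) = 9/5554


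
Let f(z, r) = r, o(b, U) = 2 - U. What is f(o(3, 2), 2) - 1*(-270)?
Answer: 272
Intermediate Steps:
f(o(3, 2), 2) - 1*(-270) = 2 - 1*(-270) = 2 + 270 = 272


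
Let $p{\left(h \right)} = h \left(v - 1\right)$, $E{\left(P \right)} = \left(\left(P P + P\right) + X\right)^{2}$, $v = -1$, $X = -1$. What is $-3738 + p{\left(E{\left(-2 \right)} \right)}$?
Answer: $-3740$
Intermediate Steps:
$E{\left(P \right)} = \left(-1 + P + P^{2}\right)^{2}$ ($E{\left(P \right)} = \left(\left(P P + P\right) - 1\right)^{2} = \left(\left(P^{2} + P\right) - 1\right)^{2} = \left(\left(P + P^{2}\right) - 1\right)^{2} = \left(-1 + P + P^{2}\right)^{2}$)
$p{\left(h \right)} = - 2 h$ ($p{\left(h \right)} = h \left(-1 - 1\right) = h \left(-2\right) = - 2 h$)
$-3738 + p{\left(E{\left(-2 \right)} \right)} = -3738 - 2 \left(-1 - 2 + \left(-2\right)^{2}\right)^{2} = -3738 - 2 \left(-1 - 2 + 4\right)^{2} = -3738 - 2 \cdot 1^{2} = -3738 - 2 = -3740$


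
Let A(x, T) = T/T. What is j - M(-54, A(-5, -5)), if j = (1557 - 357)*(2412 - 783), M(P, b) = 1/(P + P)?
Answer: 211118401/108 ≈ 1.9548e+6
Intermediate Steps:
A(x, T) = 1
M(P, b) = 1/(2*P)
j = 1954800 (j = 1200*1629 = 1954800)
j - M(-54, A(-5, -5)) = 1954800 - 1/(2*(-54)) = 1954800 - (-1)/(2*54) = 1954800 - 1*(-1/108) = 1954800 + 1/108 = 211118401/108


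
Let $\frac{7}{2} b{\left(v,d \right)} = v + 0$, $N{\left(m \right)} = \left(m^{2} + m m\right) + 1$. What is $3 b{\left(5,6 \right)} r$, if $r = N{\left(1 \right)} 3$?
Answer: $\frac{270}{7} \approx 38.571$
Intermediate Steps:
$N{\left(m \right)} = 1 + 2 m^{2}$ ($N{\left(m \right)} = \left(m^{2} + m^{2}\right) + 1 = 2 m^{2} + 1 = 1 + 2 m^{2}$)
$b{\left(v,d \right)} = \frac{2 v}{7}$ ($b{\left(v,d \right)} = \frac{2 \left(v + 0\right)}{7} = \frac{2 v}{7}$)
$r = 9$ ($r = \left(1 + 2 \cdot 1^{2}\right) 3 = \left(1 + 2 \cdot 1\right) 3 = \left(1 + 2\right) 3 = 3 \cdot 3 = 9$)
$3 b{\left(5,6 \right)} r = 3 \cdot \frac{2}{7} \cdot 5 \cdot 9 = 3 \cdot \frac{10}{7} \cdot 9 = \frac{30}{7} \cdot 9 = \frac{270}{7}$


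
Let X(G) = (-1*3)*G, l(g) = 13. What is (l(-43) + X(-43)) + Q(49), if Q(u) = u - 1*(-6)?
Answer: 197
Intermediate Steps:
Q(u) = 6 + u (Q(u) = u + 6 = 6 + u)
X(G) = -3*G
(l(-43) + X(-43)) + Q(49) = (13 - 3*(-43)) + (6 + 49) = (13 + 129) + 55 = 142 + 55 = 197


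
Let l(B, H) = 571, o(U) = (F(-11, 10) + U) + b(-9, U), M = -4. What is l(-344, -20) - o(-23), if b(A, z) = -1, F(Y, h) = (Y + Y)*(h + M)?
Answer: 727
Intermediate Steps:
F(Y, h) = 2*Y*(-4 + h) (F(Y, h) = (Y + Y)*(h - 4) = (2*Y)*(-4 + h) = 2*Y*(-4 + h))
o(U) = -133 + U (o(U) = (2*(-11)*(-4 + 10) + U) - 1 = (2*(-11)*6 + U) - 1 = (-132 + U) - 1 = -133 + U)
l(-344, -20) - o(-23) = 571 - (-133 - 23) = 571 - 1*(-156) = 571 + 156 = 727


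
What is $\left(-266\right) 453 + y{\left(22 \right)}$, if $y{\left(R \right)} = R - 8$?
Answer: $-120484$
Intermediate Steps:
$y{\left(R \right)} = -8 + R$ ($y{\left(R \right)} = R - 8 = -8 + R$)
$\left(-266\right) 453 + y{\left(22 \right)} = \left(-266\right) 453 + \left(-8 + 22\right) = -120498 + 14 = -120484$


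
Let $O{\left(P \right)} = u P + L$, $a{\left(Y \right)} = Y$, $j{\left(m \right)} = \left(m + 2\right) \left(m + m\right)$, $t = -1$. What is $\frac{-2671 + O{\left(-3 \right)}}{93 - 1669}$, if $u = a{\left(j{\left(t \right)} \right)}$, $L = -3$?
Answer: $\frac{667}{394} \approx 1.6929$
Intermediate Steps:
$j{\left(m \right)} = 2 m \left(2 + m\right)$ ($j{\left(m \right)} = \left(2 + m\right) 2 m = 2 m \left(2 + m\right)$)
$u = -2$ ($u = 2 \left(-1\right) \left(2 - 1\right) = 2 \left(-1\right) 1 = -2$)
$O{\left(P \right)} = -3 - 2 P$ ($O{\left(P \right)} = - 2 P - 3 = -3 - 2 P$)
$\frac{-2671 + O{\left(-3 \right)}}{93 - 1669} = \frac{-2671 - -3}{93 - 1669} = \frac{-2671 + \left(-3 + 6\right)}{-1576} = \left(-2671 + 3\right) \left(- \frac{1}{1576}\right) = \left(-2668\right) \left(- \frac{1}{1576}\right) = \frac{667}{394}$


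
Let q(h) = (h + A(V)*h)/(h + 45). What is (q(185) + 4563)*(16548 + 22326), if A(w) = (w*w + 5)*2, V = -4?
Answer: 4110711693/23 ≈ 1.7873e+8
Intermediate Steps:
A(w) = 10 + 2*w² (A(w) = (w² + 5)*2 = (5 + w²)*2 = 10 + 2*w²)
q(h) = 43*h/(45 + h) (q(h) = (h + (10 + 2*(-4)²)*h)/(h + 45) = (h + (10 + 2*16)*h)/(45 + h) = (h + (10 + 32)*h)/(45 + h) = (h + 42*h)/(45 + h) = (43*h)/(45 + h) = 43*h/(45 + h))
(q(185) + 4563)*(16548 + 22326) = (43*185/(45 + 185) + 4563)*(16548 + 22326) = (43*185/230 + 4563)*38874 = (43*185*(1/230) + 4563)*38874 = (1591/46 + 4563)*38874 = (211489/46)*38874 = 4110711693/23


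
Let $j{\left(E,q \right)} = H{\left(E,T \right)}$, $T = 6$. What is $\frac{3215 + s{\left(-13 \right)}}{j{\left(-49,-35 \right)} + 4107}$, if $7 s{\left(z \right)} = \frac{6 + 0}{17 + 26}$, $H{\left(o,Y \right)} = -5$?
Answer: $\frac{967721}{1234702} \approx 0.78377$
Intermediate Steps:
$j{\left(E,q \right)} = -5$
$s{\left(z \right)} = \frac{6}{301}$ ($s{\left(z \right)} = \frac{\left(6 + 0\right) \frac{1}{17 + 26}}{7} = \frac{6 \cdot \frac{1}{43}}{7} = \frac{1}{7} \cdot \frac{6}{43} = \frac{6}{301}$)
$\frac{3215 + s{\left(-13 \right)}}{j{\left(-49,-35 \right)} + 4107} = \frac{3215 + \frac{6}{301}}{-5 + 4107} = \frac{967721}{301 \cdot 4102} = \frac{967721}{301} \cdot \frac{1}{4102} = \frac{967721}{1234702}$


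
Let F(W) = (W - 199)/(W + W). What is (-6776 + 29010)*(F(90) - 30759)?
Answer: -61551816293/90 ≈ -6.8391e+8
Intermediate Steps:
F(W) = (-199 + W)/(2*W) (F(W) = (-199 + W)/((2*W)) = (-199 + W)*(1/(2*W)) = (-199 + W)/(2*W))
(-6776 + 29010)*(F(90) - 30759) = (-6776 + 29010)*((½)*(-199 + 90)/90 - 30759) = 22234*((½)*(1/90)*(-109) - 30759) = 22234*(-109/180 - 30759) = 22234*(-5536729/180) = -61551816293/90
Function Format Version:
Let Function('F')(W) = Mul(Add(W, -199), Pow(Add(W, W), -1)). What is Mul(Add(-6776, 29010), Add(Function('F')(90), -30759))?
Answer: Rational(-61551816293, 90) ≈ -6.8391e+8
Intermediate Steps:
Function('F')(W) = Mul(Rational(1, 2), Pow(W, -1), Add(-199, W)) (Function('F')(W) = Mul(Add(-199, W), Pow(Mul(2, W), -1)) = Mul(Add(-199, W), Mul(Rational(1, 2), Pow(W, -1))) = Mul(Rational(1, 2), Pow(W, -1), Add(-199, W)))
Mul(Add(-6776, 29010), Add(Function('F')(90), -30759)) = Mul(Add(-6776, 29010), Add(Mul(Rational(1, 2), Pow(90, -1), Add(-199, 90)), -30759)) = Mul(22234, Add(Mul(Rational(1, 2), Rational(1, 90), -109), -30759)) = Mul(22234, Add(Rational(-109, 180), -30759)) = Mul(22234, Rational(-5536729, 180)) = Rational(-61551816293, 90)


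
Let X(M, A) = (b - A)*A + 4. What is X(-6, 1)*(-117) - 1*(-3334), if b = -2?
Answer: 3217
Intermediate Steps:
X(M, A) = 4 + A*(-2 - A) (X(M, A) = (-2 - A)*A + 4 = A*(-2 - A) + 4 = 4 + A*(-2 - A))
X(-6, 1)*(-117) - 1*(-3334) = (4 - 1*1² - 2*1)*(-117) - 1*(-3334) = (4 - 1*1 - 2)*(-117) + 3334 = (4 - 1 - 2)*(-117) + 3334 = 1*(-117) + 3334 = -117 + 3334 = 3217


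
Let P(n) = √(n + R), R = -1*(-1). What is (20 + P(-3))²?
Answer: (20 + I*√2)² ≈ 398.0 + 56.569*I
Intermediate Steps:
R = 1
P(n) = √(1 + n) (P(n) = √(n + 1) = √(1 + n))
(20 + P(-3))² = (20 + √(1 - 3))² = (20 + √(-2))² = (20 + I*√2)²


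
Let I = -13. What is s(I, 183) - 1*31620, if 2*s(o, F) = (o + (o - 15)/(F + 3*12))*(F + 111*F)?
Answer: -12129260/73 ≈ -1.6615e+5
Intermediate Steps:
s(o, F) = 56*F*(o + (-15 + o)/(36 + F)) (s(o, F) = ((o + (o - 15)/(F + 3*12))*(F + 111*F))/2 = ((o + (-15 + o)/(F + 36))*(112*F))/2 = ((o + (-15 + o)/(36 + F))*(112*F))/2 = (112*F*(o + (-15 + o)/(36 + F)))/2 = 56*F*(o + (-15 + o)/(36 + F)))
s(I, 183) - 1*31620 = 56*183*(-15 + 37*(-13) + 183*(-13))/(36 + 183) - 1*31620 = 56*183*(-15 - 481 - 2379)/219 - 31620 = 56*183*(1/219)*(-2875) - 31620 = -9821000/73 - 31620 = -12129260/73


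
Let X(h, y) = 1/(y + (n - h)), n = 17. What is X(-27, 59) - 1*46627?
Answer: -4802580/103 ≈ -46627.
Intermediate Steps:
X(h, y) = 1/(17 + y - h) (X(h, y) = 1/(y + (17 - h)) = 1/(17 + y - h))
X(-27, 59) - 1*46627 = 1/(17 + 59 - 1*(-27)) - 1*46627 = 1/(17 + 59 + 27) - 46627 = 1/103 - 46627 = -4802580/103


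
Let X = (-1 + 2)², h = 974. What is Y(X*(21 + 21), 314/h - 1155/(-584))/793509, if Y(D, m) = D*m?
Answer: 4579211/37613384612 ≈ 0.00012174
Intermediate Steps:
X = 1 (X = 1² = 1)
Y(X*(21 + 21), 314/h - 1155/(-584))/793509 = ((1*(21 + 21))*(314/974 - 1155/(-584)))/793509 = ((1*42)*(314*(1/974) - 1155*(-1/584)))*(1/793509) = (42*(157/487 + 1155/584))*(1/793509) = (42*(654173/284408))*(1/793509) = (13737633/142204)*(1/793509) = 4579211/37613384612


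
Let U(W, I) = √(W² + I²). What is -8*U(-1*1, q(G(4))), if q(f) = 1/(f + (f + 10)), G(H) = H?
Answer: -20*√13/9 ≈ -8.0123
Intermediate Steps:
q(f) = 1/(10 + 2*f) (q(f) = 1/(f + (10 + f)) = 1/(10 + 2*f))
U(W, I) = √(I² + W²)
-8*U(-1*1, q(G(4))) = -8*√((1/(2*(5 + 4)))² + (-1*1)²) = -8*√(((½)/9)² + (-1)²) = -8*√(((½)*(⅑))² + 1) = -8*√((1/18)² + 1) = -8*√(1/324 + 1) = -20*√13/9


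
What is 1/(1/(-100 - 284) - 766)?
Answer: -384/294145 ≈ -0.0013055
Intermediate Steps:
1/(1/(-100 - 284) - 766) = 1/(1/(-384) - 766) = 1/(-1/384 - 766) = 1/(-294145/384) = -384/294145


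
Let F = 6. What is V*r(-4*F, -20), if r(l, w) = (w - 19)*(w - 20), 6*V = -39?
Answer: -10140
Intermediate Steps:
V = -13/2 (V = (⅙)*(-39) = -13/2 ≈ -6.5000)
r(l, w) = (-20 + w)*(-19 + w) (r(l, w) = (-19 + w)*(-20 + w) = (-20 + w)*(-19 + w))
V*r(-4*F, -20) = -13*(380 + (-20)² - 39*(-20))/2 = -13*(380 + 400 + 780)/2 = -13/2*1560 = -10140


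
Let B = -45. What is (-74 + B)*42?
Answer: -4998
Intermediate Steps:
(-74 + B)*42 = (-74 - 45)*42 = -119*42 = -4998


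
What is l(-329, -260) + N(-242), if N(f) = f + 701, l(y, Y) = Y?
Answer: 199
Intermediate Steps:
N(f) = 701 + f
l(-329, -260) + N(-242) = -260 + (701 - 242) = -260 + 459 = 199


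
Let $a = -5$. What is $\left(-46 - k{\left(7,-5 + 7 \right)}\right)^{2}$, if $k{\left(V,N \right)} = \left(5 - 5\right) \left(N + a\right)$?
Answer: $2116$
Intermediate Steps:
$k{\left(V,N \right)} = 0$ ($k{\left(V,N \right)} = \left(5 - 5\right) \left(N - 5\right) = 0 \left(-5 + N\right) = 0$)
$\left(-46 - k{\left(7,-5 + 7 \right)}\right)^{2} = \left(-46 - 0\right)^{2} = \left(-46 + 0\right)^{2} = \left(-46\right)^{2} = 2116$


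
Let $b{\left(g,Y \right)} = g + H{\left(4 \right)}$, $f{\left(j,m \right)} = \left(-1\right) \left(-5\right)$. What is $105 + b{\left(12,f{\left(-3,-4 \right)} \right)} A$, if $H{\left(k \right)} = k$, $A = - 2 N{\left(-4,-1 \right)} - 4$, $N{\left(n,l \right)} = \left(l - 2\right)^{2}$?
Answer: $-247$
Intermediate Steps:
$N{\left(n,l \right)} = \left(-2 + l\right)^{2}$
$A = -22$ ($A = - 2 \left(-2 - 1\right)^{2} - 4 = - 2 \left(-3\right)^{2} - 4 = \left(-2\right) 9 - 4 = -18 - 4 = -22$)
$f{\left(j,m \right)} = 5$
$b{\left(g,Y \right)} = 4 + g$ ($b{\left(g,Y \right)} = g + 4 = 4 + g$)
$105 + b{\left(12,f{\left(-3,-4 \right)} \right)} A = 105 + \left(4 + 12\right) \left(-22\right) = 105 + 16 \left(-22\right) = 105 - 352 = -247$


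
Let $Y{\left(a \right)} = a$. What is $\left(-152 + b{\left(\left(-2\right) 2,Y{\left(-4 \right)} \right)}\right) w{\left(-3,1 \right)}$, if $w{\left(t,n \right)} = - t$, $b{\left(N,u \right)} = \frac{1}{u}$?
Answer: $- \frac{1827}{4} \approx -456.75$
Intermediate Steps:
$\left(-152 + b{\left(\left(-2\right) 2,Y{\left(-4 \right)} \right)}\right) w{\left(-3,1 \right)} = \left(-152 + \frac{1}{-4}\right) \left(\left(-1\right) \left(-3\right)\right) = \left(-152 - \frac{1}{4}\right) 3 = \left(- \frac{609}{4}\right) 3 = - \frac{1827}{4}$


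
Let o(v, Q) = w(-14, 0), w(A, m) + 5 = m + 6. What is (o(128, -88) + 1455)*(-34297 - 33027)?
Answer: -98023744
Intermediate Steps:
w(A, m) = 1 + m (w(A, m) = -5 + (m + 6) = -5 + (6 + m) = 1 + m)
o(v, Q) = 1 (o(v, Q) = 1 + 0 = 1)
(o(128, -88) + 1455)*(-34297 - 33027) = (1 + 1455)*(-34297 - 33027) = 1456*(-67324) = -98023744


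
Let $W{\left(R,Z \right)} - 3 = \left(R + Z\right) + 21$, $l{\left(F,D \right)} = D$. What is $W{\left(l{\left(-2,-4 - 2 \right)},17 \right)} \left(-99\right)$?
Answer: $-3465$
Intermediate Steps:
$W{\left(R,Z \right)} = 24 + R + Z$ ($W{\left(R,Z \right)} = 3 + \left(\left(R + Z\right) + 21\right) = 3 + \left(21 + R + Z\right) = 24 + R + Z$)
$W{\left(l{\left(-2,-4 - 2 \right)},17 \right)} \left(-99\right) = \left(24 - 6 + 17\right) \left(-99\right) = 35 \left(-99\right) = -3465$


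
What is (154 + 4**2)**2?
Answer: 28900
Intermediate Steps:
(154 + 4**2)**2 = (154 + 16)**2 = 170**2 = 28900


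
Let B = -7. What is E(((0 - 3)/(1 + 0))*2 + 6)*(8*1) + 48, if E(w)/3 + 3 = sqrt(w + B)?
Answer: -24 + 24*I*sqrt(7) ≈ -24.0 + 63.498*I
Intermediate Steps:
E(w) = -9 + 3*sqrt(-7 + w) (E(w) = -9 + 3*sqrt(w - 7) = -9 + 3*sqrt(-7 + w))
E(((0 - 3)/(1 + 0))*2 + 6)*(8*1) + 48 = (-9 + 3*sqrt(-7 + (((0 - 3)/(1 + 0))*2 + 6)))*(8*1) + 48 = (-9 + 3*sqrt(-7 + (-3/1*2 + 6)))*8 + 48 = (-9 + 3*sqrt(-7 + (-3*1*2 + 6)))*8 + 48 = (-9 + 3*sqrt(-7 + (-3*2 + 6)))*8 + 48 = (-9 + 3*sqrt(-7 + (-6 + 6)))*8 + 48 = (-9 + 3*sqrt(-7 + 0))*8 + 48 = (-9 + 3*sqrt(-7))*8 + 48 = (-9 + 3*(I*sqrt(7)))*8 + 48 = (-9 + 3*I*sqrt(7))*8 + 48 = (-72 + 24*I*sqrt(7)) + 48 = -24 + 24*I*sqrt(7)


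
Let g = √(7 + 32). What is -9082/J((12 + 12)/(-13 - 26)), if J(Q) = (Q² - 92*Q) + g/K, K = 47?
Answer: -32657308733504/204939797737 + 12191377094*√39/204939797737 ≈ -158.98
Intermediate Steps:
g = √39 ≈ 6.2450
J(Q) = Q² - 92*Q + √39/47 (J(Q) = (Q² - 92*Q) + √39/47 = Q² - 92*Q + √39/47)
-9082/J((12 + 12)/(-13 - 26)) = -9082/(√39/47 + ((12 + 12)/(-13 - 26))*(-92 + (12 + 12)/(-13 - 26))) = -9082/(√39/47 + (24/(-39))*(-92 + 24/(-39))) = -9082/(√39/47 + (24*(-1/39))*(-92 + 24*(-1/39))) = -9082/(√39/47 - 8*(-92 - 8/13)/13) = -9082/(√39/47 - 8/13*(-1204/13)) = -9082/(√39/47 + 9632/169) = -9082/(9632/169 + √39/47)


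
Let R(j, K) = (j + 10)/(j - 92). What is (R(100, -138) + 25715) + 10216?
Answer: 143779/4 ≈ 35945.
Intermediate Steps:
R(j, K) = (10 + j)/(-92 + j)
(R(100, -138) + 25715) + 10216 = ((10 + 100)/(-92 + 100) + 25715) + 10216 = (110/8 + 25715) + 10216 = ((1/8)*110 + 25715) + 10216 = (55/4 + 25715) + 10216 = 102915/4 + 10216 = 143779/4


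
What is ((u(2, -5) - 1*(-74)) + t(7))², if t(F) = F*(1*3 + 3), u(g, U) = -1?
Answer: 13225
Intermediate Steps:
t(F) = 6*F (t(F) = F*(3 + 3) = F*6 = 6*F)
((u(2, -5) - 1*(-74)) + t(7))² = ((-1 - 1*(-74)) + 6*7)² = ((-1 + 74) + 42)² = (73 + 42)² = 115² = 13225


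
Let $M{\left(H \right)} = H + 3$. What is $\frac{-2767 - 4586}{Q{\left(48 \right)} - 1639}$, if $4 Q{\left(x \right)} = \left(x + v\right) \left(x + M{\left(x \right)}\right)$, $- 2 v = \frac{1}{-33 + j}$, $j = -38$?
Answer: $\frac{4176504}{256069} \approx 16.31$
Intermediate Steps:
$M{\left(H \right)} = 3 + H$
$v = \frac{1}{142}$ ($v = - \frac{1}{2 \left(-33 - 38\right)} = - \frac{1}{2 \left(-71\right)} = \left(- \frac{1}{2}\right) \left(- \frac{1}{71}\right) = \frac{1}{142} \approx 0.0070423$)
$Q{\left(x \right)} = \frac{\left(3 + 2 x\right) \left(\frac{1}{142} + x\right)}{4}$ ($Q{\left(x \right)} = \frac{\left(x + \frac{1}{142}\right) \left(x + \left(3 + x\right)\right)}{4} = \frac{\left(\frac{1}{142} + x\right) \left(3 + 2 x\right)}{4} = \frac{\left(3 + 2 x\right) \left(\frac{1}{142} + x\right)}{4}$)
$\frac{-2767 - 4586}{Q{\left(48 \right)} - 1639} = \frac{-2767 - 4586}{\left(\frac{3}{568} + \frac{48^{2}}{2} + \frac{107}{142} \cdot 48\right) - 1639} = - \frac{7353}{\left(\frac{3}{568} + \frac{1}{2} \cdot 2304 + \frac{2568}{71}\right) - 1639} = - \frac{7353}{\left(\frac{3}{568} + 1152 + \frac{2568}{71}\right) - 1639} = - \frac{7353}{\frac{674883}{568} - 1639} = - \frac{7353}{- \frac{256069}{568}} = \left(-7353\right) \left(- \frac{568}{256069}\right) = \frac{4176504}{256069}$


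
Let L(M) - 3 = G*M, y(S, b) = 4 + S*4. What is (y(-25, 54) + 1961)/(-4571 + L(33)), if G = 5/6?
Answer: -3730/9081 ≈ -0.41075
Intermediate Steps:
G = ⅚ (G = 5*(⅙) = ⅚ ≈ 0.83333)
y(S, b) = 4 + 4*S
L(M) = 3 + 5*M/6
(y(-25, 54) + 1961)/(-4571 + L(33)) = ((4 + 4*(-25)) + 1961)/(-4571 + (3 + (⅚)*33)) = ((4 - 100) + 1961)/(-4571 + (3 + 55/2)) = (-96 + 1961)/(-4571 + 61/2) = 1865/(-9081/2) = 1865*(-2/9081) = -3730/9081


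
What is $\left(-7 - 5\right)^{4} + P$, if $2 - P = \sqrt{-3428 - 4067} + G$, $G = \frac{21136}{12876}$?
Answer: $\frac{66750338}{3219} - i \sqrt{7495} \approx 20736.0 - 86.574 i$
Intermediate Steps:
$G = \frac{5284}{3219}$ ($G = 21136 \cdot \frac{1}{12876} = \frac{5284}{3219} \approx 1.6415$)
$P = \frac{1154}{3219} - i \sqrt{7495}$ ($P = 2 - \left(\sqrt{-3428 - 4067} + \frac{5284}{3219}\right) = 2 - \left(\sqrt{-7495} + \frac{5284}{3219}\right) = 2 - \left(i \sqrt{7495} + \frac{5284}{3219}\right) = 2 - \left(\frac{5284}{3219} + i \sqrt{7495}\right) = \frac{1154}{3219} - i \sqrt{7495} \approx 0.3585 - 86.574 i$)
$\left(-7 - 5\right)^{4} + P = \left(-7 - 5\right)^{4} + \left(\frac{1154}{3219} - i \sqrt{7495}\right) = \left(-12\right)^{4} + \left(\frac{1154}{3219} - i \sqrt{7495}\right) = 20736 + \left(\frac{1154}{3219} - i \sqrt{7495}\right) = \frac{66750338}{3219} - i \sqrt{7495}$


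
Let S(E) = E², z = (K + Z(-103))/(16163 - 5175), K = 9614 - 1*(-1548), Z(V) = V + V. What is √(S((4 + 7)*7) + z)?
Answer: √44747811394/2747 ≈ 77.006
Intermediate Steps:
Z(V) = 2*V
K = 11162 (K = 9614 + 1548 = 11162)
z = 2739/2747 (z = (11162 + 2*(-103))/(16163 - 5175) = (11162 - 206)/10988 = 10956*(1/10988) = 2739/2747 ≈ 0.99709)
√(S((4 + 7)*7) + z) = √(((4 + 7)*7)² + 2739/2747) = √((11*7)² + 2739/2747) = √(77² + 2739/2747) = √(5929 + 2739/2747) = √(16289702/2747) = √44747811394/2747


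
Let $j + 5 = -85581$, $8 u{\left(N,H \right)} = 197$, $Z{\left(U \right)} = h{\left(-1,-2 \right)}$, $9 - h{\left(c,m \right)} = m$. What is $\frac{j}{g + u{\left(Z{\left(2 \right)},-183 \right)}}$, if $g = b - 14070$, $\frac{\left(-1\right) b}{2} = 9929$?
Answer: $\frac{684688}{271227} \approx 2.5244$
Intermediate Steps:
$b = -19858$ ($b = \left(-2\right) 9929 = -19858$)
$h{\left(c,m \right)} = 9 - m$
$g = -33928$ ($g = -19858 - 14070 = -33928$)
$Z{\left(U \right)} = 11$ ($Z{\left(U \right)} = 9 - -2 = 9 + 2 = 11$)
$u{\left(N,H \right)} = \frac{197}{8}$ ($u{\left(N,H \right)} = \frac{1}{8} \cdot 197 = \frac{197}{8}$)
$j = -85586$ ($j = -5 - 85581 = -85586$)
$\frac{j}{g + u{\left(Z{\left(2 \right)},-183 \right)}} = - \frac{85586}{-33928 + \frac{197}{8}} = - \frac{85586}{- \frac{271227}{8}} = \left(-85586\right) \left(- \frac{8}{271227}\right) = \frac{684688}{271227}$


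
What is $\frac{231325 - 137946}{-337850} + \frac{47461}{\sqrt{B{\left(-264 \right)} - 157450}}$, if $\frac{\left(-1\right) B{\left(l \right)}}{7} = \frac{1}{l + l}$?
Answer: $- \frac{93379}{337850} - \frac{189844 i \sqrt{2743408569}}{83133593} \approx -0.27639 - 119.61 i$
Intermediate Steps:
$B{\left(l \right)} = - \frac{7}{2 l}$ ($B{\left(l \right)} = - \frac{7}{l + l} = - \frac{7}{2 l}$)
$\frac{231325 - 137946}{-337850} + \frac{47461}{\sqrt{B{\left(-264 \right)} - 157450}} = \frac{231325 - 137946}{-337850} + \frac{47461}{\sqrt{- \frac{7}{2 \left(-264\right)} - 157450}} = \left(231325 - 137946\right) \left(- \frac{1}{337850}\right) + \frac{47461}{\sqrt{\left(- \frac{7}{2}\right) \left(- \frac{1}{264}\right) - 157450}} = 93379 \left(- \frac{1}{337850}\right) + \frac{47461}{\sqrt{\frac{7}{528} - 157450}} = - \frac{93379}{337850} + \frac{47461}{\sqrt{- \frac{83133593}{528}}} = - \frac{93379}{337850} + \frac{47461}{\frac{1}{132} i \sqrt{2743408569}} = - \frac{93379}{337850} + 47461 \left(- \frac{4 i \sqrt{2743408569}}{83133593}\right) = - \frac{93379}{337850} - \frac{189844 i \sqrt{2743408569}}{83133593}$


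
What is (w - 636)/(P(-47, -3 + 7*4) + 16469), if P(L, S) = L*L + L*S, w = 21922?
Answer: 21286/17503 ≈ 1.2161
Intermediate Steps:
P(L, S) = L² + L*S
(w - 636)/(P(-47, -3 + 7*4) + 16469) = (21922 - 636)/(-47*(-47 + (-3 + 7*4)) + 16469) = 21286/(-47*(-47 + (-3 + 28)) + 16469) = 21286/(-47*(-47 + 25) + 16469) = 21286/(-47*(-22) + 16469) = 21286/(1034 + 16469) = 21286/17503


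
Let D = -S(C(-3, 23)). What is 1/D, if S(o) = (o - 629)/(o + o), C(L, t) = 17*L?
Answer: -3/20 ≈ -0.15000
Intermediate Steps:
S(o) = (-629 + o)/(2*o) (S(o) = (-629 + o)/((2*o)) = (-629 + o)*(1/(2*o)) = (-629 + o)/(2*o))
D = -20/3 (D = -(-629 + 17*(-3))/(2*(17*(-3))) = -(-629 - 51)/(2*(-51)) = -(-1)*(-680)/(2*51) = -1*20/3 = -20/3 ≈ -6.6667)
1/D = 1/(-20/3) = -3/20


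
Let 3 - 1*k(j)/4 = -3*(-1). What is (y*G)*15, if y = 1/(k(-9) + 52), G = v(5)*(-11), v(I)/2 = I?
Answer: -825/26 ≈ -31.731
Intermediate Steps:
k(j) = 0 (k(j) = 12 - (-12)*(-1) = 12 - 4*3 = 12 - 12 = 0)
v(I) = 2*I
G = -110 (G = (2*5)*(-11) = 10*(-11) = -110)
y = 1/52 (y = 1/(0 + 52) = 1/52 ≈ 0.019231)
(y*G)*15 = ((1/52)*(-110))*15 = -55/26*15 = -825/26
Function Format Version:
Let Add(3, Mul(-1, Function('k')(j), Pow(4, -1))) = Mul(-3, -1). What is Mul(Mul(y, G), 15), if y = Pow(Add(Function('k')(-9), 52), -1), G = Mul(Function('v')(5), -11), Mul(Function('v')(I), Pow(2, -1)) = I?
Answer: Rational(-825, 26) ≈ -31.731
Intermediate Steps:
Function('k')(j) = 0 (Function('k')(j) = Add(12, Mul(-4, Mul(-3, -1))) = Add(12, Mul(-4, 3)) = Add(12, -12) = 0)
Function('v')(I) = Mul(2, I)
G = -110 (G = Mul(Mul(2, 5), -11) = Mul(10, -11) = -110)
y = Rational(1, 52) (y = Pow(Add(0, 52), -1) = Pow(52, -1) = Rational(1, 52) ≈ 0.019231)
Mul(Mul(y, G), 15) = Mul(Mul(Rational(1, 52), -110), 15) = Mul(Rational(-55, 26), 15) = Rational(-825, 26)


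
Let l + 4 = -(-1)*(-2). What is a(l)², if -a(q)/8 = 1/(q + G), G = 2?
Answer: 4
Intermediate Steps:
l = -6 (l = -4 - (-1)*(-2) = -4 - 1*2 = -4 - 2 = -6)
a(q) = -8/(2 + q) (a(q) = -8/(q + 2) = -8/(2 + q))
a(l)² = (-8/(2 - 6))² = (-8/(-4))² = (-8*(-¼))² = 2² = 4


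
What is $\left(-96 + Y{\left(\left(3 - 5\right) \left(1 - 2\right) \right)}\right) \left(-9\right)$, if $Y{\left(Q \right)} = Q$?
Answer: $846$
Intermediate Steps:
$\left(-96 + Y{\left(\left(3 - 5\right) \left(1 - 2\right) \right)}\right) \left(-9\right) = \left(-96 + \left(3 - 5\right) \left(1 - 2\right)\right) \left(-9\right) = \left(-96 - -2\right) \left(-9\right) = \left(-96 + 2\right) \left(-9\right) = \left(-94\right) \left(-9\right) = 846$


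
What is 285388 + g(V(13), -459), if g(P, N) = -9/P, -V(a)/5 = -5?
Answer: 7134691/25 ≈ 2.8539e+5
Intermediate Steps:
V(a) = 25 (V(a) = -5*(-5) = 25)
285388 + g(V(13), -459) = 285388 - 9/25 = 7134691/25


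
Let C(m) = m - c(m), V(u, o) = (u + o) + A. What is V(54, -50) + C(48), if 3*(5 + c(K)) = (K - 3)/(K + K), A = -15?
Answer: 1339/32 ≈ 41.844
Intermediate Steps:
V(u, o) = -15 + o + u (V(u, o) = (u + o) - 15 = (o + u) - 15 = -15 + o + u)
c(K) = -5 + (-3 + K)/(6*K) (c(K) = -5 + ((K - 3)/(K + K))/3 = -5 + ((-3 + K)/((2*K)))/3 = -5 + ((-3 + K)*(1/(2*K)))/3 = -5 + ((-3 + K)/(2*K))/3 = -5 + (-3 + K)/(6*K))
C(m) = m - (-3 - 29*m)/(6*m)
V(54, -50) + C(48) = (-15 - 50 + 54) + (29/6 + 48 + (½)/48) = -11 + (29/6 + 48 + (½)*(1/48)) = -11 + (29/6 + 48 + 1/96) = -11 + 1691/32 = 1339/32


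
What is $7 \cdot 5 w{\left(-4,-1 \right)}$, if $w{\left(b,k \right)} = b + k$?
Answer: $-175$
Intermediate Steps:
$7 \cdot 5 w{\left(-4,-1 \right)} = 7 \cdot 5 \left(-4 - 1\right) = 7 \cdot 5 \left(-5\right) = 7 \left(-25\right) = -175$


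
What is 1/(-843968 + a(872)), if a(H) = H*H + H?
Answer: -1/82712 ≈ -1.2090e-5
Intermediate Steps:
a(H) = H + H² (a(H) = H² + H = H + H²)
1/(-843968 + a(872)) = 1/(-843968 + 872*(1 + 872)) = 1/(-843968 + 872*873) = 1/(-843968 + 761256) = 1/(-82712) = -1/82712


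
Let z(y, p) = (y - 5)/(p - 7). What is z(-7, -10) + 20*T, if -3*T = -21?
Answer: 2392/17 ≈ 140.71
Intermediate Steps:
z(y, p) = (-5 + y)/(-7 + p)
T = 7 (T = -1/3*(-21) = 7)
z(-7, -10) + 20*T = (-5 - 7)/(-7 - 10) + 20*7 = -12/(-17) + 140 = -1/17*(-12) + 140 = 12/17 + 140 = 2392/17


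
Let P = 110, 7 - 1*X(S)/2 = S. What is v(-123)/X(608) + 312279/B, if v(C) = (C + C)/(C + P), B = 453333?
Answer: 794691956/1180630243 ≈ 0.67311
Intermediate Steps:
X(S) = 14 - 2*S
v(C) = 2*C/(110 + C) (v(C) = (C + C)/(C + 110) = (2*C)/(110 + C) = 2*C/(110 + C))
v(-123)/X(608) + 312279/B = (2*(-123)/(110 - 123))/(14 - 2*608) + 312279/453333 = (2*(-123)/(-13))/(14 - 1216) + 312279*(1/453333) = (2*(-123)*(-1/13))/(-1202) + 104093/151111 = (246/13)*(-1/1202) + 104093/151111 = -123/7813 + 104093/151111 = 794691956/1180630243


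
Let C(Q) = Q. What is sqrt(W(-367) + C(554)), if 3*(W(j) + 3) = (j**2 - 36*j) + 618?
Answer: 2*sqrt(112629)/3 ≈ 223.73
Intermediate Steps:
W(j) = 203 - 12*j + j**2/3 (W(j) = -3 + ((j**2 - 36*j) + 618)/3 = -3 + (618 + j**2 - 36*j)/3 = -3 + (206 - 12*j + j**2/3) = 203 - 12*j + j**2/3)
sqrt(W(-367) + C(554)) = sqrt((203 - 12*(-367) + (1/3)*(-367)**2) + 554) = sqrt((203 + 4404 + (1/3)*134689) + 554) = sqrt((203 + 4404 + 134689/3) + 554) = sqrt(148510/3 + 554) = sqrt(150172/3) = 2*sqrt(112629)/3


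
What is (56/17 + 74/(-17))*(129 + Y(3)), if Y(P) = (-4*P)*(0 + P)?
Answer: -1674/17 ≈ -98.471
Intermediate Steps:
Y(P) = -4*P**2 (Y(P) = (-4*P)*P = -4*P**2)
(56/17 + 74/(-17))*(129 + Y(3)) = (56/17 + 74/(-17))*(129 - 4*3**2) = (56*(1/17) + 74*(-1/17))*(129 - 4*9) = (56/17 - 74/17)*(129 - 36) = -18/17*93 = -1674/17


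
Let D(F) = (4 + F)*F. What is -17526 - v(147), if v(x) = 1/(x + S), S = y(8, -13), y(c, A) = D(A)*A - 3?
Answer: -24133301/1377 ≈ -17526.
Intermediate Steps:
D(F) = F*(4 + F)
y(c, A) = -3 + A²*(4 + A) (y(c, A) = (A*(4 + A))*A - 3 = A²*(4 + A) - 3 = -3 + A²*(4 + A))
S = -1524 (S = -3 + (-13)²*(4 - 13) = -3 + 169*(-9) = -3 - 1521 = -1524)
v(x) = 1/(-1524 + x) (v(x) = 1/(x - 1524) = 1/(-1524 + x))
-17526 - v(147) = -17526 - 1/(-1524 + 147) = -17526 - 1/(-1377) = -17526 - 1*(-1/1377) = -17526 + 1/1377 = -24133301/1377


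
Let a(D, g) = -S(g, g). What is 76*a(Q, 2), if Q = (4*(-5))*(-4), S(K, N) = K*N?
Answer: -304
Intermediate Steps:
Q = 80 (Q = -20*(-4) = 80)
a(D, g) = -g² (a(D, g) = -g*g = -g²)
76*a(Q, 2) = 76*(-1*2²) = 76*(-1*4) = 76*(-4) = -304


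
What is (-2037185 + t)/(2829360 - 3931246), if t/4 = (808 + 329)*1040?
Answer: -2692735/1101886 ≈ -2.4438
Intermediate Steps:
t = 4729920 (t = 4*((808 + 329)*1040) = 4*(1137*1040) = 4*1182480 = 4729920)
(-2037185 + t)/(2829360 - 3931246) = (-2037185 + 4729920)/(2829360 - 3931246) = 2692735/(-1101886) = 2692735*(-1/1101886) = -2692735/1101886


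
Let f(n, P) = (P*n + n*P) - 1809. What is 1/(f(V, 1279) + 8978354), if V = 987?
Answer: 1/11501291 ≈ 8.6947e-8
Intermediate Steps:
f(n, P) = -1809 + 2*P*n (f(n, P) = (P*n + P*n) - 1809 = 2*P*n - 1809 = -1809 + 2*P*n)
1/(f(V, 1279) + 8978354) = 1/((-1809 + 2*1279*987) + 8978354) = 1/((-1809 + 2524746) + 8978354) = 1/(2522937 + 8978354) = 1/11501291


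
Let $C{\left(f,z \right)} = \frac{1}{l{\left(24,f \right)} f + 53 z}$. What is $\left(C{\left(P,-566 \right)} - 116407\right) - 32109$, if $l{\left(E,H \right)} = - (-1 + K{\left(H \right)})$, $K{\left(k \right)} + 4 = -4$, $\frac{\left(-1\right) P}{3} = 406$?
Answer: $- \frac{6083215361}{40960} \approx -1.4852 \cdot 10^{5}$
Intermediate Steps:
$P = -1218$ ($P = \left(-3\right) 406 = -1218$)
$K{\left(k \right)} = -8$ ($K{\left(k \right)} = -4 - 4 = -8$)
$l{\left(E,H \right)} = 9$ ($l{\left(E,H \right)} = - (-1 - 8) = \left(-1\right) \left(-9\right) = 9$)
$C{\left(f,z \right)} = \frac{1}{9 f + 53 z}$
$\left(C{\left(P,-566 \right)} - 116407\right) - 32109 = \left(\frac{1}{9 \left(-1218\right) + 53 \left(-566\right)} - 116407\right) - 32109 = \left(\frac{1}{-10962 - 29998} - 116407\right) - 32109 = \left(\frac{1}{-40960} - 116407\right) - 32109 = \left(- \frac{1}{40960} - 116407\right) - 32109 = - \frac{4768030721}{40960} - 32109 = - \frac{6083215361}{40960}$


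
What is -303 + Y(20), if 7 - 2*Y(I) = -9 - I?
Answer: -285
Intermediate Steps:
Y(I) = 8 + I/2 (Y(I) = 7/2 - (-9 - I)/2 = 7/2 + (9/2 + I/2) = 8 + I/2)
-303 + Y(20) = -303 + (8 + (1/2)*20) = -303 + (8 + 10) = -303 + 18 = -285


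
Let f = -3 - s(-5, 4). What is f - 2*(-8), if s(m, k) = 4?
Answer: 9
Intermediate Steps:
f = -7 (f = -3 - 1*4 = -3 - 4 = -7)
f - 2*(-8) = -7 - 2*(-8) = -7 + 16 = 9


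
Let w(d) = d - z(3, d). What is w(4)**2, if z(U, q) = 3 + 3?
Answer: 4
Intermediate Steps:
z(U, q) = 6
w(d) = -6 + d (w(d) = d - 1*6 = d - 6 = -6 + d)
w(4)**2 = (-6 + 4)**2 = (-2)**2 = 4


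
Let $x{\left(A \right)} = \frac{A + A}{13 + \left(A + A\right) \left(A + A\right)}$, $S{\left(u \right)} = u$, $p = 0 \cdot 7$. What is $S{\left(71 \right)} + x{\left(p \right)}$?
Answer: $71$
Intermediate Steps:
$p = 0$
$x{\left(A \right)} = \frac{2 A}{13 + 4 A^{2}}$ ($x{\left(A \right)} = \frac{2 A}{13 + 2 A 2 A} = \frac{2 A}{13 + 4 A^{2}}$)
$S{\left(71 \right)} + x{\left(p \right)} = 71 + 2 \cdot 0 \frac{1}{13 + 4 \cdot 0^{2}} = 71 + 2 \cdot 0 \frac{1}{13 + 4 \cdot 0} = 71 + 2 \cdot 0 \frac{1}{13 + 0} = 71 + 2 \cdot 0 \cdot \frac{1}{13} = 71 + 0 = 71$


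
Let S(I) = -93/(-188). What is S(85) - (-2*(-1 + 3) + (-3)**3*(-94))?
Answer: -476299/188 ≈ -2533.5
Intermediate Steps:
S(I) = 93/188 (S(I) = -93*(-1/188) = 93/188)
S(85) - (-2*(-1 + 3) + (-3)**3*(-94)) = 93/188 - (-2*(-1 + 3) + (-3)**3*(-94)) = 93/188 - (-2*2 - 27*(-94)) = 93/188 - (-4 + 2538) = 93/188 - 1*2534 = 93/188 - 2534 = -476299/188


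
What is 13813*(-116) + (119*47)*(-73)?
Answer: -2010597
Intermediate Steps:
13813*(-116) + (119*47)*(-73) = -1602308 + 5593*(-73) = -1602308 - 408289 = -2010597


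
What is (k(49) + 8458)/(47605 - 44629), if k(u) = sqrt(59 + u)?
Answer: 4229/1488 + sqrt(3)/496 ≈ 2.8456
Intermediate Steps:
(k(49) + 8458)/(47605 - 44629) = (sqrt(59 + 49) + 8458)/(47605 - 44629) = (sqrt(108) + 8458)/2976 = (6*sqrt(3) + 8458)*(1/2976) = (8458 + 6*sqrt(3))*(1/2976) = 4229/1488 + sqrt(3)/496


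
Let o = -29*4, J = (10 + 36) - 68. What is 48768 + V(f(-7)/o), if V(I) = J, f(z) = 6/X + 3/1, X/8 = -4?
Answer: 48746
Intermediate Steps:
X = -32 (X = 8*(-4) = -32)
J = -22 (J = 46 - 68 = -22)
f(z) = 45/16 (f(z) = 6/(-32) + 3/1 = 6*(-1/32) + 3*1 = -3/16 + 3 = 45/16)
o = -116
V(I) = -22
48768 + V(f(-7)/o) = 48768 - 22 = 48746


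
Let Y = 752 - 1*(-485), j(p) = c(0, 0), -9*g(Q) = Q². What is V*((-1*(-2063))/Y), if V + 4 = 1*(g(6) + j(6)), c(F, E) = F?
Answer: -16504/1237 ≈ -13.342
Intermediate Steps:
g(Q) = -Q²/9
j(p) = 0
Y = 1237 (Y = 752 + 485 = 1237)
V = -8 (V = -4 + 1*(-⅑*6² + 0) = -4 + 1*(-⅑*36 + 0) = -4 + 1*(-4 + 0) = -4 + 1*(-4) = -4 - 4 = -8)
V*((-1*(-2063))/Y) = -8*(-1*(-2063))/1237 = -16504/1237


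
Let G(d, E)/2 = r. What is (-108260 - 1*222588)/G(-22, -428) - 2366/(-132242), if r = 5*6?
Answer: -5468982407/991815 ≈ -5514.1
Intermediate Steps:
r = 30
G(d, E) = 60 (G(d, E) = 2*30 = 60)
(-108260 - 1*222588)/G(-22, -428) - 2366/(-132242) = (-108260 - 1*222588)/60 - 2366/(-132242) = (-108260 - 222588)*(1/60) - 2366*(-1/132242) = -330848*1/60 + 1183/66121 = -82712/15 + 1183/66121 = -5468982407/991815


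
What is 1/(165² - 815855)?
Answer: -1/788630 ≈ -1.2680e-6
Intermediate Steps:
1/(165² - 815855) = 1/(27225 - 815855) = 1/(-788630) = -1/788630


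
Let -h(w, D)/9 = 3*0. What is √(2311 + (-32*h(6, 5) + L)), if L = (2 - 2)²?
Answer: √2311 ≈ 48.073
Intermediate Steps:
h(w, D) = 0 (h(w, D) = -27*0 = -9*0 = 0)
L = 0 (L = 0² = 0)
√(2311 + (-32*h(6, 5) + L)) = √(2311 + (-32*0 + 0)) = √(2311 + (0 + 0)) = √(2311 + 0) = √2311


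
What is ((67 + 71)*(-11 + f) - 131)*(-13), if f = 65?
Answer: -95173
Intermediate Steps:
((67 + 71)*(-11 + f) - 131)*(-13) = ((67 + 71)*(-11 + 65) - 131)*(-13) = (138*54 - 131)*(-13) = (7452 - 131)*(-13) = 7321*(-13) = -95173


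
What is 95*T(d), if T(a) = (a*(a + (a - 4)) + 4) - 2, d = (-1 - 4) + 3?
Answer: 1710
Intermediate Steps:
d = -2 (d = -5 + 3 = -2)
T(a) = 2 + a*(-4 + 2*a) (T(a) = (a*(a + (-4 + a)) + 4) - 2 = (a*(-4 + 2*a) + 4) - 2 = (4 + a*(-4 + 2*a)) - 2 = 2 + a*(-4 + 2*a))
95*T(d) = 95*(2 - 4*(-2) + 2*(-2)²) = 95*(2 + 8 + 2*4) = 95*(2 + 8 + 8) = 95*18 = 1710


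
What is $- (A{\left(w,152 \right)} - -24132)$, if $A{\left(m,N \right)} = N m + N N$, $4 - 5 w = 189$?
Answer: $-41612$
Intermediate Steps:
$w = -37$ ($w = \frac{4}{5} - \frac{189}{5} = -37$)
$A{\left(m,N \right)} = N^{2} + N m$ ($A{\left(m,N \right)} = N m + N^{2} = N^{2} + N m$)
$- (A{\left(w,152 \right)} - -24132) = - (152 \left(152 - 37\right) - -24132) = - (152 \cdot 115 + 24132) = - (17480 + 24132) = \left(-1\right) 41612 = -41612$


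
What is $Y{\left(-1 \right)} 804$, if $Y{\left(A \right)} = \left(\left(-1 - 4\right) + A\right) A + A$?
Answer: $4020$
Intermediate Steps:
$Y{\left(A \right)} = A + A \left(-5 + A\right)$ ($Y{\left(A \right)} = \left(-5 + A\right) A + A = A \left(-5 + A\right) + A = A + A \left(-5 + A\right)$)
$Y{\left(-1 \right)} 804 = - (-4 - 1) 804 = \left(-1\right) \left(-5\right) 804 = 5 \cdot 804 = 4020$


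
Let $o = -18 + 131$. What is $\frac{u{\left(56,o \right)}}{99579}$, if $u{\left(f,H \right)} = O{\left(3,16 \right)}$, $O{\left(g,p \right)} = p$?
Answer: $\frac{16}{99579} \approx 0.00016068$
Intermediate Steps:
$o = 113$
$u{\left(f,H \right)} = 16$
$\frac{u{\left(56,o \right)}}{99579} = \frac{16}{99579}$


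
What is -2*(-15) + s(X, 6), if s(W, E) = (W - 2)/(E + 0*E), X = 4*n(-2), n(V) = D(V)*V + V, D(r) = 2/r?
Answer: 89/3 ≈ 29.667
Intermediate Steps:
n(V) = 2 + V (n(V) = (2/V)*V + V = 2 + V)
X = 0 (X = 4*(2 - 2) = 4*0 = 0)
s(W, E) = (-2 + W)/E (s(W, E) = (-2 + W)/(E + 0) = (-2 + W)/E)
-2*(-15) + s(X, 6) = -2*(-15) + (-2 + 0)/6 = 30 + (⅙)*(-2) = 30 - ⅓ = 89/3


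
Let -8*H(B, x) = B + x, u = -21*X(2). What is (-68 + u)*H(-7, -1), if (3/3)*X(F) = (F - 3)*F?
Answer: -26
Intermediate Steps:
X(F) = F*(-3 + F) (X(F) = (F - 3)*F = (-3 + F)*F = F*(-3 + F))
u = 42 (u = -42*(-3 + 2) = -42*(-1) = -21*(-2) = 42)
H(B, x) = -B/8 - x/8 (H(B, x) = -(B + x)/8 = -B/8 - x/8)
(-68 + u)*H(-7, -1) = (-68 + 42)*(-⅛*(-7) - ⅛*(-1)) = -26*(7/8 + ⅛) = -26*1 = -26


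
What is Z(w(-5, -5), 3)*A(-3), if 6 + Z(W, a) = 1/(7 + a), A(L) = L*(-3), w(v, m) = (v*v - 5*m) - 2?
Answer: -531/10 ≈ -53.100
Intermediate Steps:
w(v, m) = -2 + v**2 - 5*m (w(v, m) = (v**2 - 5*m) - 2 = -2 + v**2 - 5*m)
A(L) = -3*L
Z(W, a) = -6 + 1/(7 + a)
Z(w(-5, -5), 3)*A(-3) = ((-41 - 6*3)/(7 + 3))*(-3*(-3)) = ((-41 - 18)/10)*9 = ((1/10)*(-59))*9 = -59/10*9 = -531/10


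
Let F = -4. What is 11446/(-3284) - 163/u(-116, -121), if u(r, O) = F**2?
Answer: -179607/13136 ≈ -13.673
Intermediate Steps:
u(r, O) = 16 (u(r, O) = (-4)**2 = 16)
11446/(-3284) - 163/u(-116, -121) = 11446/(-3284) - 163/16 = 11446*(-1/3284) - 163*1/16 = -5723/1642 - 163/16 = -179607/13136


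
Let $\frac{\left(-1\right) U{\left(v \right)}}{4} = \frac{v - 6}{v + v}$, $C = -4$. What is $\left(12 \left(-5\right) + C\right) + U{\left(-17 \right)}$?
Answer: $- \frac{1134}{17} \approx -66.706$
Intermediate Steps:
$U{\left(v \right)} = - \frac{2 \left(-6 + v\right)}{v}$ ($U{\left(v \right)} = - 4 \frac{v - 6}{v + v} = - 4 \frac{-6 + v}{2 v} = - \frac{2 \left(-6 + v\right)}{v}$)
$\left(12 \left(-5\right) + C\right) + U{\left(-17 \right)} = \left(12 \left(-5\right) - 4\right) - \left(2 - \frac{12}{-17}\right) = \left(-60 - 4\right) + \left(-2 + 12 \left(- \frac{1}{17}\right)\right) = -64 - \frac{46}{17} = - \frac{1134}{17}$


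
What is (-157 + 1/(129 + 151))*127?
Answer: -5582793/280 ≈ -19939.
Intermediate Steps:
(-157 + 1/(129 + 151))*127 = (-157 + 1/280)*127 = -43959/280*127 = -5582793/280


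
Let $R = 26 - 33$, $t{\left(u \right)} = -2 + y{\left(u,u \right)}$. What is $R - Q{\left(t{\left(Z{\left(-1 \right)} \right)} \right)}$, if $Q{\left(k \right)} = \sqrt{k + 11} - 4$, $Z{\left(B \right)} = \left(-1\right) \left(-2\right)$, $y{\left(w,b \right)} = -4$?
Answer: $-3 - \sqrt{5} \approx -5.2361$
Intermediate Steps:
$Z{\left(B \right)} = 2$
$t{\left(u \right)} = -6$ ($t{\left(u \right)} = -2 - 4 = -6$)
$Q{\left(k \right)} = -4 + \sqrt{11 + k}$ ($Q{\left(k \right)} = \sqrt{11 + k} - 4 = -4 + \sqrt{11 + k}$)
$R = -7$
$R - Q{\left(t{\left(Z{\left(-1 \right)} \right)} \right)} = -7 - \left(-4 + \sqrt{11 - 6}\right) = -7 - \left(-4 + \sqrt{5}\right) = -7 + \left(4 - \sqrt{5}\right) = -3 - \sqrt{5}$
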